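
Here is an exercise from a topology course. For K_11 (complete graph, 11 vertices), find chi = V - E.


K_11: V = 11, E = C(11,2) = 55.
chi = V - E = 11 - 55 = -44

-44


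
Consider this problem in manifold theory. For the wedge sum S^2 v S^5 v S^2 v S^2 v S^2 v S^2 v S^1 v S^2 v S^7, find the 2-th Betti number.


For a wedge of spheres, H_k (k>0) is free on one generator per sphere of dimension k.
Spheres of dimension 2: count = 6.
b_2 = 6

6


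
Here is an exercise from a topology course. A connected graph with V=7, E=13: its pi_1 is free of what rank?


For a connected graph: rank(pi_1) = b_1 = E - V + 1 = 1 - chi.
chi = V - E = 7 - 13 = -6.
rank = 1 - (-6) = 13 - 7 + 1 = 7

7


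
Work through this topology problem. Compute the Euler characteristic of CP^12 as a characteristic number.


For any closed oriented manifold, <e(TM),[M]> = chi(M).
chi(CP^12) = 12+1 = 13

13


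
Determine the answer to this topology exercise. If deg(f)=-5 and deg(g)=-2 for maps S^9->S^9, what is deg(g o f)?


Degree is multiplicative under composition: deg(g o f) = deg(g) * deg(f).
= -2 * -5 = 10

10


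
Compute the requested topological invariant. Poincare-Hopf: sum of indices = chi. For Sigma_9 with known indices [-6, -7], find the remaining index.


Poincare-Hopf: sum of indices = chi(M).
chi(Sigma_9) = 2 - 2*9 = -16.
Sum of known indices = -13.
x = chi - (sum known) = -16 - (-13) = -3

-3


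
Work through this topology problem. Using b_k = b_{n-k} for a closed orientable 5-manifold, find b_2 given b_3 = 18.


Poincare duality for closed orientable n-manifolds: b_k = b_{n-k}.
Here n = 5, so b_2 = b_3 = 18

18


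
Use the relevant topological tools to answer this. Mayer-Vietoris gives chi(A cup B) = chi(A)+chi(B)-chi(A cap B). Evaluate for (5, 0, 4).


chi(A cup B) = chi(A) + chi(B) - chi(A cap B)
= 5 + (0) - (4)
= 1

1


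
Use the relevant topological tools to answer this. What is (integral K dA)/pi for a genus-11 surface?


Gauss-Bonnet: integral K dA = 2*pi*chi(M).
chi(Sigma_11) = 2 - 2*11 = -20.
(integral K dA)/pi = 2*chi = 2*(-20) = -40

-40


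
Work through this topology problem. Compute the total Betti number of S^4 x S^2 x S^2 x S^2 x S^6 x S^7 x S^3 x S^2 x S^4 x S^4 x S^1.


Total Betti number is multiplicative under products.
Each S^d (d>=1) has total Betti number 2.
There are 11 sphere factors.
Total = 2^11 = 2048

2048


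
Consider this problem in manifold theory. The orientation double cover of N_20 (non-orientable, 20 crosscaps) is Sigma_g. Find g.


chi(N_20) = 2 - 20 = -18.
Double cover: chi(Sigma_g) = 2 * chi(N_20) = 2*(-18) = -36.
2 - 2g = -36, so g = (2 - (-36))/2 = 38/2 = 19

19


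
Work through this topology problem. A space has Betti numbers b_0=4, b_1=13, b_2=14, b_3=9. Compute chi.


chi = sum_k (-1)^k b_k.
= (4) + (-13) + (14) + (-9)
= -4

-4


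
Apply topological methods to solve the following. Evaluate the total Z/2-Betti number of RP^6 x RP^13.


dim H^*(RP^n; Z/2) = n+1 (one Z/2 in each degree 0..n).
Total Betti number is multiplicative.
Total = (6+1) * (13+1) = 7 * 14 = 98

98


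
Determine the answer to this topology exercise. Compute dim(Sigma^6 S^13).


Each suspension raises dimension by 1: Sigma S^n = S^{n+1}.
Sigma^6 S^13 = S^{13+6} = S^19

19


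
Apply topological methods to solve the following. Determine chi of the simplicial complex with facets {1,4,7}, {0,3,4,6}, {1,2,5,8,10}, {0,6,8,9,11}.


Enumerate all faces; f-vector: f_0=12, f_1=28, f_2=25, f_3=11, f_4=2.
chi = sum (-1)^k f_k = 0

0


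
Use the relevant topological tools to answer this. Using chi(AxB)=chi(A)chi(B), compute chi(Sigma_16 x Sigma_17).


chi(Sigma_16) = 2 - 2*16 = -30
chi(Sigma_17) = 2 - 2*17 = -32
chi(product) = (-30) * (-32) = 960

960


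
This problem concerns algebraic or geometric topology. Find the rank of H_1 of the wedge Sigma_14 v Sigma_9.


For a wedge: H_1(A v B) = H_1(A) + H_1(B).
b_1(Sigma_14) = 28, b_1(Sigma_9) = 18.
b_1 = 28 + 18 = 46

46


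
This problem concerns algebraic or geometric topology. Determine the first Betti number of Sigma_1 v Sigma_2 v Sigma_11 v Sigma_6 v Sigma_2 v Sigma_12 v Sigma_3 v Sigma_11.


For a wedge X v Y: reduced H_k(X v Y) = H_k(X) + H_k(Y).
Each Sigma_g contributes b_1 = 2g.
b_1 = 2 + 4 + 22 + 12 + 4 + 24 + 6 + 22 = 96

96


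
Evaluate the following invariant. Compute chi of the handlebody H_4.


A genus-g handlebody deformation retracts to a wedge of g circles.
chi(vee_g S^1) = 1 - g.
chi(H_4) = 1 - 4 = -3

-3


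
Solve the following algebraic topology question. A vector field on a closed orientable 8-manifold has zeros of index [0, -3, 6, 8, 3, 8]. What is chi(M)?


Poincare-Hopf: chi(M) = sum of indices of zeros.
chi = (0) + (-3) + (6) + (8) + (3) + (8) = 22

22


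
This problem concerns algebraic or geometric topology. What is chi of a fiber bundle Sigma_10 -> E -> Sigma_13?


For a fiber bundle F -> E -> B (with CW structure): chi(E) = chi(B) * chi(F).
chi(Sigma_13) = -24, chi(Sigma_10) = -18.
chi(E) = (-24) * (-18) = 432

432


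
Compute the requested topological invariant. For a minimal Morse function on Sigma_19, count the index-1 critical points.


A perfect Morse function has m_k = b_k.
For Sigma_19: b_0=1, b_1=2g=38, b_2=1.
Saddles m_1 = 2g = 38

38


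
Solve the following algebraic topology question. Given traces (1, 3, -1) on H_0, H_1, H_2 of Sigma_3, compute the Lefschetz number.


L(f) = tr(f_0*) - tr(f_1*) + tr(f_2*).
= 1 - (3) + (-1)
= -3

-3


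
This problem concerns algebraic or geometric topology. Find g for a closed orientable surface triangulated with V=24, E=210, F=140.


chi = V - E + F = 24 - 210 + 140 = -46
For orientable closed surface: chi = 2 - 2g, so g = (2 - chi)/2.
g = (2 - (-46)) / 2 = 48 / 2 = 24

24


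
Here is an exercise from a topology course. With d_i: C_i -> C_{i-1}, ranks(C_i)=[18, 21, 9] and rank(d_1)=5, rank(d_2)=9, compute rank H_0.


rank H_k = rank(ker d_k) - rank(im d_{k+1}).
rank(ker d_0) = rank(C_0) - rank(d_0) = 18 - 0 = 18.
rank(im d_{0+1}) = 5.
rank H_0 = 18 - 5 = 13

13


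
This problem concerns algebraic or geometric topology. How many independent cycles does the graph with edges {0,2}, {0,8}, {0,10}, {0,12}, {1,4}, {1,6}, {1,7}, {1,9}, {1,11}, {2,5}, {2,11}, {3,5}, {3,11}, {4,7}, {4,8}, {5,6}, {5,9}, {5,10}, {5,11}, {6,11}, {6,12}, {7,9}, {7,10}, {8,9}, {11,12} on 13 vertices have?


b_1 = E - V + (number of components).
E = 25, V = 13, components = 1.
b_1 = 25 - 13 + 1 = 13

13


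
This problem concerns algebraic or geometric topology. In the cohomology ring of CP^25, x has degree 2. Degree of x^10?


|x| = 2 in H^*(CP^n).
|x^10| = 10 * |x| = 10 * 2 = 20

20


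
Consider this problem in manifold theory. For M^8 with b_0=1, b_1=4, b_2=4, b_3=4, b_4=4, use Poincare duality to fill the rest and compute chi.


By Poincare duality b_k = b_{8-k}, so full Betti numbers: b_0=1, b_1=4, b_2=4, b_3=4, b_4=4, b_5=4, b_6=4, b_7=4, b_8=1.
chi = sum (-1)^k b_k = -2

-2


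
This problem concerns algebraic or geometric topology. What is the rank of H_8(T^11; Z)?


By the Kunneth formula, b_k(T^n) = C(n,k).
b_8(T^11) = C(11,8).
C(11,8) = 11!/(8!*3!) = 165

165


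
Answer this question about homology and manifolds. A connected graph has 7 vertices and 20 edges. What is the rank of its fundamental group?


For a connected graph: rank(pi_1) = b_1 = E - V + 1 = 1 - chi.
chi = V - E = 7 - 20 = -13.
rank = 1 - (-13) = 20 - 7 + 1 = 14

14


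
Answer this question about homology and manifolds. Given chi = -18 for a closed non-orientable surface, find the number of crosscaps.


chi = 2 - k for closed non-orientable surfaces with k crosscaps.
-18 = 2 - k
k = 2 - (-18) = 20

20


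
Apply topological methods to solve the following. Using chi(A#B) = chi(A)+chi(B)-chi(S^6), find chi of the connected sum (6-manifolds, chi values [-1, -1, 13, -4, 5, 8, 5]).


For n-manifolds: chi(A#B) = chi(A) + chi(B) - chi(S^6).
chi(S^6) = 1 + (-1)^6 = 2.
chi(#) = (sum chi_i) - (7-1)*chi(S^6) = 25 - 6*2 = 13

13


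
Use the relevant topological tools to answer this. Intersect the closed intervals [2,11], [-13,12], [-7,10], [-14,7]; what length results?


Intersection = [max(a_i), min(b_i)] = [2, 7].
Length = 7 - 2 = 5

5


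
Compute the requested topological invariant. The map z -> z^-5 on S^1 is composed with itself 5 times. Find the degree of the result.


deg(f) = -5. Degree is multiplicative: deg(f^5) = (deg f)^5.
deg(f^5) = (-5)^5 = -3125

-3125


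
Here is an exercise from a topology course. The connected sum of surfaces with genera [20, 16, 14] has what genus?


Genus is additive under connected sum of orientable surfaces.
g = 20 + 16 + 14 = 50

50


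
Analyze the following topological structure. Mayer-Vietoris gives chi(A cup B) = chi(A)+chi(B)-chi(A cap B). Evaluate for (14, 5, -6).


chi(A cup B) = chi(A) + chi(B) - chi(A cap B)
= 14 + (5) - (-6)
= 25

25


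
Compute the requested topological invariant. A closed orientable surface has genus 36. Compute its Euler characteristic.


For a closed orientable surface of genus g: chi = 2 - 2g.
Here g = 36.
chi = 2 - 2*36 = 2 - 72 = -70

-70


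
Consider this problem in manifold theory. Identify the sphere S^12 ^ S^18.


S^m ^ S^n = S^{m+n}.
k = 12 + 18 = 30

30


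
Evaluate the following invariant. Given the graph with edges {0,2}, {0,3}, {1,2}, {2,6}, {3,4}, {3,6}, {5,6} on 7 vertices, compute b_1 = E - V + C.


b_1 = E - V + (number of components).
E = 7, V = 7, components = 1.
b_1 = 7 - 7 + 1 = 1

1


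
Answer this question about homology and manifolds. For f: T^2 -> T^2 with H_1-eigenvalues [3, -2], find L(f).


For a torus self-map: L(f) = det(I - A) where A acts on H_1.
L(f) = (1-3) * (1--2) = -2 * 3 = -6

-6


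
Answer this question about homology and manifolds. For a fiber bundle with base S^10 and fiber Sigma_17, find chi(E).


chi(S^10) = 2 (n even), chi(Sigma_17) = 2 - 2*17 = -32.
chi(E) = 2 * (-32) = -64

-64


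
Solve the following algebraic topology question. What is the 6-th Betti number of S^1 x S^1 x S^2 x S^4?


Each S^d has Poincare polynomial 1 + t^d.
The product S^1 x S^1 x S^2 x S^4 has Poincare polynomial prod(1+t^d_i).
Expanding: b_0=1, b_1=2, b_2=2, b_3=2, b_4=2, b_5=2, b_6=2, b_7=2, b_8=1.
b_6 = 2

2


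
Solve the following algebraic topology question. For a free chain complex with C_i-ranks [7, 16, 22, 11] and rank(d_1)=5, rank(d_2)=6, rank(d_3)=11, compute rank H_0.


rank H_k = rank(ker d_k) - rank(im d_{k+1}).
rank(ker d_0) = rank(C_0) - rank(d_0) = 7 - 0 = 7.
rank(im d_{0+1}) = 5.
rank H_0 = 7 - 5 = 2

2


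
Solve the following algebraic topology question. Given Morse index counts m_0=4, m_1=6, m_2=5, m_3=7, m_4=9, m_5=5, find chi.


Morse theory: chi(M) = sum_k (-1)^k m_k where m_k = #(index-k critical points).
= (4) + (-6) + (5) + (-7) + (9) + (-5) = 0

0


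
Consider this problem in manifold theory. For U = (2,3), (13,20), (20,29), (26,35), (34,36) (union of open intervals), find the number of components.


Sort and merge overlapping open intervals.
Merged: (2,3), (13,20), (20,36).
Number of components = 3

3


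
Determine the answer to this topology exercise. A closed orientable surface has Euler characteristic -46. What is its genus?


chi = 2 - 2g for closed orientable surfaces.
-46 = 2 - 2g
2g = 2 - (-46) = 48
g = 24

24


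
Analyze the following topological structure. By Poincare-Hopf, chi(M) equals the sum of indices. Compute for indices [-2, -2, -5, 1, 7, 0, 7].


Poincare-Hopf: chi(M) = sum of indices of zeros.
chi = (-2) + (-2) + (-5) + (1) + (7) + (0) + (7) = 6

6


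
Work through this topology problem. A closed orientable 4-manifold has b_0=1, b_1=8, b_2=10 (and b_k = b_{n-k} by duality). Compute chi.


By Poincare duality b_k = b_{4-k}, so full Betti numbers: b_0=1, b_1=8, b_2=10, b_3=8, b_4=1.
chi = sum (-1)^k b_k = -4

-4


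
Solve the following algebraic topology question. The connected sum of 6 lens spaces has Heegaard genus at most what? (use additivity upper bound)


Heegaard genus satisfies g(A#B) <= g(A) + g(B).
Each lens space has g = 1.
Upper bound: 6 * 1 = 6

6


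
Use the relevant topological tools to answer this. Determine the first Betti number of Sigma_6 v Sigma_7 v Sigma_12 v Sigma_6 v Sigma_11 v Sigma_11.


For a wedge X v Y: reduced H_k(X v Y) = H_k(X) + H_k(Y).
Each Sigma_g contributes b_1 = 2g.
b_1 = 12 + 14 + 24 + 12 + 22 + 22 = 106

106


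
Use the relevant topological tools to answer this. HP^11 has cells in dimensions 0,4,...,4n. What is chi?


HP^11 has one cell in each dimension 0, 4, ..., 4*11 (11+1 cells, all even-dim).
chi = 11 + 1 = 12

12


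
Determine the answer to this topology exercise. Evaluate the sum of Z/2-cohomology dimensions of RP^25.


H^k(RP^25; Z/2) = Z/2 for each 0 <= k <= 25.
Total dimension = 25 + 1 = 26

26


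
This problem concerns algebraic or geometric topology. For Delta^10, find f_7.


Delta^10 has 10+1 vertices. A 7-face is a choice of 7+1 vertices.
f_7 = C(10+1, 7+1) = C(11,8) = 165

165


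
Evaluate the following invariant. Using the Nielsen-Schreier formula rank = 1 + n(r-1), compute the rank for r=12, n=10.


Nielsen-Schreier: an index-n subgroup of F_r is free of rank 1 + n(r-1).
Equivalently: chi(cover) = n*chi(base); chi(vee_r S^1) = 1 - 12 = -11.
chi(E) = 10*(-11) = -110; rank = 1 - chi(E) = 1 - (-110) = 111.
rank = 1 + 10*(12-1) = 1 + 110 = 111

111


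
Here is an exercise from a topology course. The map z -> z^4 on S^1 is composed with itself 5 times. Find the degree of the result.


deg(f) = 4. Degree is multiplicative: deg(f^5) = (deg f)^5.
deg(f^5) = (4)^5 = 1024

1024


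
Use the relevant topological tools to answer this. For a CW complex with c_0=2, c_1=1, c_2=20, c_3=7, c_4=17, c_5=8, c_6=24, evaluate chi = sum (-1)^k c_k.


chi = sum_k (-1)^k c_k.
= (-1)^0*2 + (-1)^1*1 + (-1)^2*20 + (-1)^3*7 + (-1)^4*17 + (-1)^5*8 + (-1)^6*24
= (2) + (-1) + (20) + (-7) + (17) + (-8) + (24)
= 47

47


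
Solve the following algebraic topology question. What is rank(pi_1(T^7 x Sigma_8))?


pi_1(A x B) = pi_1(A) x pi_1(B); rank of abelianization = b_1.
b_1(T^7) = 7, b_1(Sigma_8) = 2*8 = 16.
b_1(product) = 7 + 16 = 23

23


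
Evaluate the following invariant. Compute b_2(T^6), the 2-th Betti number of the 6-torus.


By the Kunneth formula, b_k(T^n) = C(n,k).
b_2(T^6) = C(6,2).
C(6,2) = 6!/(2!*4!) = 15

15


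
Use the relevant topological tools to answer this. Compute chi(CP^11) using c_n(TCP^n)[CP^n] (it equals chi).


For any closed oriented manifold, <e(TM),[M]> = chi(M).
chi(CP^11) = 11+1 = 12

12


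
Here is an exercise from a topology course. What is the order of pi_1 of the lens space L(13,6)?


pi_1(L(p,q)) = Z/pZ for any q coprime to p.
|pi_1(L(13,6))| = 13

13


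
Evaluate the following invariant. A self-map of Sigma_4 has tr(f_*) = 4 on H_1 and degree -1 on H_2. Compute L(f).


L(f) = tr(f_0*) - tr(f_1*) + tr(f_2*).
= 1 - (4) + (-1)
= -4

-4


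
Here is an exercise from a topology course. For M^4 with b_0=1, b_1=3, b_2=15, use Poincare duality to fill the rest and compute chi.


By Poincare duality b_k = b_{4-k}, so full Betti numbers: b_0=1, b_1=3, b_2=15, b_3=3, b_4=1.
chi = sum (-1)^k b_k = 11

11


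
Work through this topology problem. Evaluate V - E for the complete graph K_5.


K_5: V = 5, E = C(5,2) = 10.
chi = V - E = 5 - 10 = -5

-5


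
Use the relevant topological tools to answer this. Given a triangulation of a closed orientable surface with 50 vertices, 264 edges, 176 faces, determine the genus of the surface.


chi = V - E + F = 50 - 264 + 176 = -38
For orientable closed surface: chi = 2 - 2g, so g = (2 - chi)/2.
g = (2 - (-38)) / 2 = 40 / 2 = 20

20


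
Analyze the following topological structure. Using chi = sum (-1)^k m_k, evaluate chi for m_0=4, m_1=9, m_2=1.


Morse theory: chi(M) = sum_k (-1)^k m_k where m_k = #(index-k critical points).
= (4) + (-9) + (1) = -4

-4


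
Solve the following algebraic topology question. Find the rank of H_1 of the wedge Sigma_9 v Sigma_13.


For a wedge: H_1(A v B) = H_1(A) + H_1(B).
b_1(Sigma_9) = 18, b_1(Sigma_13) = 26.
b_1 = 18 + 26 = 44

44


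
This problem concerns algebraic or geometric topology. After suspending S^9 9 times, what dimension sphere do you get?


Each suspension raises dimension by 1: Sigma S^n = S^{n+1}.
Sigma^9 S^9 = S^{9+9} = S^18

18


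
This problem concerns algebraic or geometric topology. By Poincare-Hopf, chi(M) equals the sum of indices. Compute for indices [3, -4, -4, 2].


Poincare-Hopf: chi(M) = sum of indices of zeros.
chi = (3) + (-4) + (-4) + (2) = -3

-3


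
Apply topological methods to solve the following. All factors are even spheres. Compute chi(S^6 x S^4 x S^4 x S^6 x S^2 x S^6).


chi is multiplicative: chi(X x Y) = chi(X) chi(Y).
Each even-dim sphere has chi = 2. There are 6 factors.
chi = 2^6 = 64

64


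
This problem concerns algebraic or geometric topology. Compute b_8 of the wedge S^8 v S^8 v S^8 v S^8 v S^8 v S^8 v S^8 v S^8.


For a wedge of spheres, H_k (k>0) is free on one generator per sphere of dimension k.
Spheres of dimension 8: count = 8.
b_8 = 8

8


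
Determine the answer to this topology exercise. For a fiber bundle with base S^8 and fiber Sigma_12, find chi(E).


chi(S^8) = 2 (n even), chi(Sigma_12) = 2 - 2*12 = -22.
chi(E) = 2 * (-22) = -44

-44


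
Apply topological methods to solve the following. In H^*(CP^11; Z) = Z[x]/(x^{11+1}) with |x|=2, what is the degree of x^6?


|x| = 2 in H^*(CP^n).
|x^6| = 6 * |x| = 6 * 2 = 12

12


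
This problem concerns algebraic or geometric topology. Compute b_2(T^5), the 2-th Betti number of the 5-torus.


By the Kunneth formula, b_k(T^n) = C(n,k).
b_2(T^5) = C(5,2).
C(5,2) = 5!/(2!*3!) = 10

10


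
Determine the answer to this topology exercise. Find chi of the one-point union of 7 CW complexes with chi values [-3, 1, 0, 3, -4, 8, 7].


chi(A v B) = chi(A) + chi(B) - 1 (one point identified).
For 7 spaces: chi = (sum chi_i) - (7 - 1).
sum = 12; chi = 12 - 6 = 6

6


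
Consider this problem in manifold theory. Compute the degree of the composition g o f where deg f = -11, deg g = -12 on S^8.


Degree is multiplicative under composition: deg(g o f) = deg(g) * deg(f).
= -12 * -11 = 132

132


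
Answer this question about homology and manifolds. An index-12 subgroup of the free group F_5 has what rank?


Nielsen-Schreier: an index-n subgroup of F_r is free of rank 1 + n(r-1).
Equivalently: chi(cover) = n*chi(base); chi(vee_r S^1) = 1 - 5 = -4.
chi(E) = 12*(-4) = -48; rank = 1 - chi(E) = 1 - (-48) = 49.
rank = 1 + 12*(5-1) = 1 + 48 = 49

49


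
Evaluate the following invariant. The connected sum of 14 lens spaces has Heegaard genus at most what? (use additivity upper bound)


Heegaard genus satisfies g(A#B) <= g(A) + g(B).
Each lens space has g = 1.
Upper bound: 14 * 1 = 14

14


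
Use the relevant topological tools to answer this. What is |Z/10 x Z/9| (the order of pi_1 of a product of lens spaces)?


pi_1(X x Y) = pi_1(X) x pi_1(Y).
pi_1(L(10,1)) = Z/10, pi_1(L(9,1)) = Z/9.
|Z/10 x Z/9| = 10 * 9 = 90

90


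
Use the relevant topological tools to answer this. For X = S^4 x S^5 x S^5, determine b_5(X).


Each S^d has Poincare polynomial 1 + t^d.
The product S^4 x S^5 x S^5 has Poincare polynomial prod(1+t^d_i).
Expanding: b_0=1, b_4=1, b_5=2, b_9=2, b_10=1, b_14=1.
b_5 = 2

2


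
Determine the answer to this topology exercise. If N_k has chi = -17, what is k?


chi = 2 - k for closed non-orientable surfaces with k crosscaps.
-17 = 2 - k
k = 2 - (-17) = 19

19


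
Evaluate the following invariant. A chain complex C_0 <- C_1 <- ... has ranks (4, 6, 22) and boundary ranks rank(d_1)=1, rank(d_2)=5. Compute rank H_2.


rank H_k = rank(ker d_k) - rank(im d_{k+1}).
rank(ker d_2) = rank(C_2) - rank(d_2) = 22 - 5 = 17.
rank(im d_{2+1}) = 0.
rank H_2 = 17 - 0 = 17

17


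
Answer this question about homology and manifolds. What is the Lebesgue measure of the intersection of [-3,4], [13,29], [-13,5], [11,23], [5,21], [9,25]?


Intersection = [max(a_i), min(b_i)] = [13, 4].
Since 13 > 4, the intersection is empty.
Length = 0

0


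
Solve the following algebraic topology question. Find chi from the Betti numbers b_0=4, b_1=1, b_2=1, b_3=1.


chi = sum_k (-1)^k b_k.
= (4) + (-1) + (1) + (-1)
= 3

3


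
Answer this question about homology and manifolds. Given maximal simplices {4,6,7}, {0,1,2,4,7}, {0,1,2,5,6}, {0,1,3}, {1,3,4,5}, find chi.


Enumerate all faces; f-vector: f_0=8, f_1=24, f_2=25, f_3=11, f_4=2.
chi = sum (-1)^k f_k = 0

0


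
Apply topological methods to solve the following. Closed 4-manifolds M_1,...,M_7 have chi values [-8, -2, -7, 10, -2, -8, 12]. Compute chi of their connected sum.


For n-manifolds: chi(A#B) = chi(A) + chi(B) - chi(S^4).
chi(S^4) = 1 + (-1)^4 = 2.
chi(#) = (sum chi_i) - (7-1)*chi(S^4) = -5 - 6*2 = -17

-17


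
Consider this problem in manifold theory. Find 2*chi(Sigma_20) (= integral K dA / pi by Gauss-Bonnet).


Gauss-Bonnet: integral K dA = 2*pi*chi(M).
chi(Sigma_20) = 2 - 2*20 = -38.
(integral K dA)/pi = 2*chi = 2*(-38) = -76

-76


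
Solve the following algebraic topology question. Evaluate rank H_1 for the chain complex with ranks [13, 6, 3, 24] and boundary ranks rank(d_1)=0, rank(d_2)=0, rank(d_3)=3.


rank H_k = rank(ker d_k) - rank(im d_{k+1}).
rank(ker d_1) = rank(C_1) - rank(d_1) = 6 - 0 = 6.
rank(im d_{1+1}) = 0.
rank H_1 = 6 - 0 = 6

6


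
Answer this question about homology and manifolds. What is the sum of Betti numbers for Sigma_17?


For Sigma_17: b_0 = 1, b_1 = 2g = 34, b_2 = 1.
Total = 1 + 34 + 1 = 36

36


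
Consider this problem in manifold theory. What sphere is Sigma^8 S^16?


Each suspension raises dimension by 1: Sigma S^n = S^{n+1}.
Sigma^8 S^16 = S^{16+8} = S^24

24


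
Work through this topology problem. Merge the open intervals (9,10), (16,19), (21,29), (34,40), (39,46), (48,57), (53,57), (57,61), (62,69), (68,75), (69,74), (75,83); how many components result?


Sort and merge overlapping open intervals.
Merged: (9,10), (16,19), (21,29), (34,46), (48,57), (57,61), (62,75), (75,83).
Number of components = 8

8


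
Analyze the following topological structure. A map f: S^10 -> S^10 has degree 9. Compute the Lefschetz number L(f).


On S^10: L(f) = tr(f_0*) + (-1)^10 tr(f_10*) = 1 + (-1)^10 * deg(f).
L(f) = 1 + (-1)^10 * 9 = 1 + 9 = 10

10


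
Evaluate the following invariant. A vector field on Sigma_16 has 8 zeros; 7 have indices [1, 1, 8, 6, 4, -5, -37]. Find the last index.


Poincare-Hopf: sum of indices = chi(M).
chi(Sigma_16) = 2 - 2*16 = -30.
Sum of known indices = -22.
x = chi - (sum known) = -30 - (-22) = -8

-8


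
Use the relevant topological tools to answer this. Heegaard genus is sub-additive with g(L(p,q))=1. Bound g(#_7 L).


Heegaard genus satisfies g(A#B) <= g(A) + g(B).
Each lens space has g = 1.
Upper bound: 7 * 1 = 7

7


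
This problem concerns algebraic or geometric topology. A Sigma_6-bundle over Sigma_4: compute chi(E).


For a fiber bundle F -> E -> B (with CW structure): chi(E) = chi(B) * chi(F).
chi(Sigma_4) = -6, chi(Sigma_6) = -10.
chi(E) = (-6) * (-10) = 60

60


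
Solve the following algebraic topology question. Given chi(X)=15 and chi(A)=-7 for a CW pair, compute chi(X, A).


Relative Euler characteristic: chi(X, A) = chi(X) - chi(A).
= 15 - (-7) = 22

22


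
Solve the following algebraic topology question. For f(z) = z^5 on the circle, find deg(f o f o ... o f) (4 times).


deg(f) = 5. Degree is multiplicative: deg(f^4) = (deg f)^4.
deg(f^4) = (5)^4 = 625

625


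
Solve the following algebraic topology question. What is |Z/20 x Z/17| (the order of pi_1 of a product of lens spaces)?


pi_1(X x Y) = pi_1(X) x pi_1(Y).
pi_1(L(20,1)) = Z/20, pi_1(L(17,1)) = Z/17.
|Z/20 x Z/17| = 20 * 17 = 340

340


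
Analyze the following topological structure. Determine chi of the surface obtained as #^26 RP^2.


For a non-orientable closed surface with k crosscaps: chi = 2 - k.
Here k = 26.
chi = 2 - 26 = -24

-24


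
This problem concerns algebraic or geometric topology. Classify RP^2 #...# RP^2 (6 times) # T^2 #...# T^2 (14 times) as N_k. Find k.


Since a >= 1, the sum is non-orientable; each T^2 can be replaced by RP^2 # RP^2 (since T^2#RP^2 = 3RP^2).
Total crosscaps k = 6 + 2*14 = 34.
Check via chi: chi = 6*1 + 14*0 - (6+14-1)*2 = -32 = 2 - k = -32. Consistent.

34


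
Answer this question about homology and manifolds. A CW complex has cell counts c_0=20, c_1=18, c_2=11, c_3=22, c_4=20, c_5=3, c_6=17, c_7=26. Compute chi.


chi = sum_k (-1)^k c_k.
= (-1)^0*20 + (-1)^1*18 + (-1)^2*11 + (-1)^3*22 + (-1)^4*20 + (-1)^5*3 + (-1)^6*17 + (-1)^7*26
= (20) + (-18) + (11) + (-22) + (20) + (-3) + (17) + (-26)
= -1

-1


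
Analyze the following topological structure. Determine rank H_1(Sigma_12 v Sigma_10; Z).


For a wedge: H_1(A v B) = H_1(A) + H_1(B).
b_1(Sigma_12) = 24, b_1(Sigma_10) = 20.
b_1 = 24 + 20 = 44

44


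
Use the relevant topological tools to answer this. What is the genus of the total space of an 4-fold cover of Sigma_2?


For an n-sheeted cover: chi(E) = n * chi(B).
chi(Sigma_2) = 2 - 2*2 = -2.
chi(E) = 4 * (-2) = -8.
genus(E) = (2 - chi(E))/2 = (2 - (-8))/2 = 10/2 = 5

5


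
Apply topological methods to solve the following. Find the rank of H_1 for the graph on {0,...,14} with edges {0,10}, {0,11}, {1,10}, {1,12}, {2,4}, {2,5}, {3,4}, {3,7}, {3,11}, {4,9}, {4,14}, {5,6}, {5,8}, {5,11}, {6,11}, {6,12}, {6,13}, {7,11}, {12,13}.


b_1 = E - V + (number of components).
E = 19, V = 15, components = 1.
b_1 = 19 - 15 + 1 = 5

5


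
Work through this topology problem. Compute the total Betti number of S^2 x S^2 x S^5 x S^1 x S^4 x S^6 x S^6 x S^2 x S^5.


Total Betti number is multiplicative under products.
Each S^d (d>=1) has total Betti number 2.
There are 9 sphere factors.
Total = 2^9 = 512

512


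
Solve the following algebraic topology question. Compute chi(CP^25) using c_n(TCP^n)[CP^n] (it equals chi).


For any closed oriented manifold, <e(TM),[M]> = chi(M).
chi(CP^25) = 25+1 = 26

26


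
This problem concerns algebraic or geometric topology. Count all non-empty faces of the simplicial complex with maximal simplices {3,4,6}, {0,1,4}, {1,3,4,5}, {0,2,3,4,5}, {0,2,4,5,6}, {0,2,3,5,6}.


Each maximal simplex on m vertices has 2^m - 1 nonempty faces.
Take the union (dedupe shared faces).
Total distinct faces = 66

66


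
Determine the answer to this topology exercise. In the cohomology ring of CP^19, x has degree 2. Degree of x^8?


|x| = 2 in H^*(CP^n).
|x^8| = 8 * |x| = 8 * 2 = 16

16


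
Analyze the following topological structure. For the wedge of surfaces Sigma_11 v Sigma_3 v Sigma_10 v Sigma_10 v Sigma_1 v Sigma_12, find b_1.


For a wedge X v Y: reduced H_k(X v Y) = H_k(X) + H_k(Y).
Each Sigma_g contributes b_1 = 2g.
b_1 = 22 + 6 + 20 + 20 + 2 + 24 = 94

94


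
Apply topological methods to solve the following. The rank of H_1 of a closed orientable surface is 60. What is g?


For a closed orientable surface: b_1 = 2g.
60 = 2g
g = 60 / 2 = 30

30


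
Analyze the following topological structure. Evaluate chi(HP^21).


HP^21 has one cell in each dimension 0, 4, ..., 4*21 (21+1 cells, all even-dim).
chi = 21 + 1 = 22

22


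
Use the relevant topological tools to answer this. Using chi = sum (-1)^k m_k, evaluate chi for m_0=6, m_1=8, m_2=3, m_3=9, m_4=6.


Morse theory: chi(M) = sum_k (-1)^k m_k where m_k = #(index-k critical points).
= (6) + (-8) + (3) + (-9) + (6) = -2

-2


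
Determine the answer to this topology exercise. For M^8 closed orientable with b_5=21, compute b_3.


Poincare duality for closed orientable n-manifolds: b_k = b_{n-k}.
Here n = 8, so b_3 = b_5 = 21

21


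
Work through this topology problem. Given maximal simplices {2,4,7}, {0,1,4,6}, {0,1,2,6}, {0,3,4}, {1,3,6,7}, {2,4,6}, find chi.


Enumerate all faces; f-vector: f_0=7, f_1=19, f_2=14, f_3=3.
chi = sum (-1)^k f_k = -1

-1


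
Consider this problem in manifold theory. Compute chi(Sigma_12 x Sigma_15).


chi(Sigma_12) = 2 - 2*12 = -22
chi(Sigma_15) = 2 - 2*15 = -28
chi(product) = (-22) * (-28) = 616

616


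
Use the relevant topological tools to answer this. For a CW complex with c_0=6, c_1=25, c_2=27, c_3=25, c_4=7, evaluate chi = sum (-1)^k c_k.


chi = sum_k (-1)^k c_k.
= (-1)^0*6 + (-1)^1*25 + (-1)^2*27 + (-1)^3*25 + (-1)^4*7
= (6) + (-25) + (27) + (-25) + (7)
= -10

-10


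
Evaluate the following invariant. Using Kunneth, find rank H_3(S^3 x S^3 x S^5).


Each S^d has Poincare polynomial 1 + t^d.
The product S^3 x S^3 x S^5 has Poincare polynomial prod(1+t^d_i).
Expanding: b_0=1, b_3=2, b_5=1, b_6=1, b_8=2, b_11=1.
b_3 = 2

2


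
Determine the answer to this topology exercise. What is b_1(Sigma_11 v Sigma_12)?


For a wedge: H_1(A v B) = H_1(A) + H_1(B).
b_1(Sigma_11) = 22, b_1(Sigma_12) = 24.
b_1 = 22 + 24 = 46

46


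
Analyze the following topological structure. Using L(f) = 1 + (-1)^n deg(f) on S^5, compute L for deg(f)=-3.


On S^5: L(f) = tr(f_0*) + (-1)^5 tr(f_5*) = 1 + (-1)^5 * deg(f).
L(f) = 1 + (-1)^5 * -3 = 1 + 3 = 4

4


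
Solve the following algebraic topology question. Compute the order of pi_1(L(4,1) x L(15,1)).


pi_1(X x Y) = pi_1(X) x pi_1(Y).
pi_1(L(4,1)) = Z/4, pi_1(L(15,1)) = Z/15.
|Z/4 x Z/15| = 4 * 15 = 60

60


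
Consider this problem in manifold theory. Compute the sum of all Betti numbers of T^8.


b_k(T^8) = C(8,k), so the sum over k is sum_k C(8,k) = 2^8.
Total = 2^8 = 256

256


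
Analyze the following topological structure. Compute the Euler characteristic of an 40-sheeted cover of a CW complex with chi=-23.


For a finite covering: chi(E) = (number of sheets) * chi(B).
chi(E) = 40 * (-23) = -920

-920


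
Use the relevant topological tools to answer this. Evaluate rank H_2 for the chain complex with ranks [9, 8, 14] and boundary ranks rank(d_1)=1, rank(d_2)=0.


rank H_k = rank(ker d_k) - rank(im d_{k+1}).
rank(ker d_2) = rank(C_2) - rank(d_2) = 14 - 0 = 14.
rank(im d_{2+1}) = 0.
rank H_2 = 14 - 0 = 14

14


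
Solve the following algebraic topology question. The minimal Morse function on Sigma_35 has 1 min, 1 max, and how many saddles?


A perfect Morse function has m_k = b_k.
For Sigma_35: b_0=1, b_1=2g=70, b_2=1.
Saddles m_1 = 2g = 70

70


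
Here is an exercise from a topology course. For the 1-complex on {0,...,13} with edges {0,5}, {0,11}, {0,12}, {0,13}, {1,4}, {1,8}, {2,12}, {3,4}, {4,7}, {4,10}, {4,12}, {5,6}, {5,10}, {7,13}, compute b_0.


Run DFS/union-find over 14 vertices.
V = 14, E = 14.
Number of components = 2

2


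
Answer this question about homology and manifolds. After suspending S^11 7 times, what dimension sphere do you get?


Each suspension raises dimension by 1: Sigma S^n = S^{n+1}.
Sigma^7 S^11 = S^{11+7} = S^18

18


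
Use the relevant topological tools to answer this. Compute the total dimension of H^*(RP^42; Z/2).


H^k(RP^42; Z/2) = Z/2 for each 0 <= k <= 42.
Total dimension = 42 + 1 = 43

43


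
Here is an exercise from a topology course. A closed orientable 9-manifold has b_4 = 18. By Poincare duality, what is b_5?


Poincare duality for closed orientable n-manifolds: b_k = b_{n-k}.
Here n = 9, so b_5 = b_4 = 18

18


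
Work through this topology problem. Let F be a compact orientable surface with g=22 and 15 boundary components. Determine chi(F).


For a compact orientable surface with genus g and b boundary components: chi = 2 - 2g - b.
chi = 2 - 2*22 - 15 = 2 - 44 - 15 = -57

-57


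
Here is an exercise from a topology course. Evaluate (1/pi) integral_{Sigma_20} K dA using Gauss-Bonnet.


Gauss-Bonnet: integral K dA = 2*pi*chi(M).
chi(Sigma_20) = 2 - 2*20 = -38.
(integral K dA)/pi = 2*chi = 2*(-38) = -76

-76


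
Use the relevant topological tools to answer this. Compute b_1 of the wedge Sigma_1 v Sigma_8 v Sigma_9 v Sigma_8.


For a wedge X v Y: reduced H_k(X v Y) = H_k(X) + H_k(Y).
Each Sigma_g contributes b_1 = 2g.
b_1 = 2 + 16 + 18 + 16 = 52

52


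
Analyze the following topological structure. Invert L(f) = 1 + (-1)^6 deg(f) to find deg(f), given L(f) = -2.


L(f) = 1 + (-1)^6 deg(f) on S^6.
-2 = 1 + (-1)^6 * deg(f)
(-1)^6 * deg(f) = -3
deg(f) = -3

-3


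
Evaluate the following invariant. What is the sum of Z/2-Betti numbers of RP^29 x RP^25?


dim H^*(RP^n; Z/2) = n+1 (one Z/2 in each degree 0..n).
Total Betti number is multiplicative.
Total = (29+1) * (25+1) = 30 * 26 = 780

780


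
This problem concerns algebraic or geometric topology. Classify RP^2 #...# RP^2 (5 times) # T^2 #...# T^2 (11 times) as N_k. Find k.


Since a >= 1, the sum is non-orientable; each T^2 can be replaced by RP^2 # RP^2 (since T^2#RP^2 = 3RP^2).
Total crosscaps k = 5 + 2*11 = 27.
Check via chi: chi = 5*1 + 11*0 - (5+11-1)*2 = -25 = 2 - k = -25. Consistent.

27


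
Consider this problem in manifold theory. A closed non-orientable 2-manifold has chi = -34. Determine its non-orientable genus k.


chi = 2 - k for closed non-orientable surfaces with k crosscaps.
-34 = 2 - k
k = 2 - (-34) = 36

36


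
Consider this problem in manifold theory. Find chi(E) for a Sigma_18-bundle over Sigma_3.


For a fiber bundle F -> E -> B (with CW structure): chi(E) = chi(B) * chi(F).
chi(Sigma_3) = -4, chi(Sigma_18) = -34.
chi(E) = (-4) * (-34) = 136

136


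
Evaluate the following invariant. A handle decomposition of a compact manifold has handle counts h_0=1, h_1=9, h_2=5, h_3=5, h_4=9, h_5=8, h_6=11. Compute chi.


Handles of index k contribute (-1)^k to chi (same as CW cells).
chi = (1) + (-9) + (5) + (-5) + (9) + (-8) + (11) = 4

4


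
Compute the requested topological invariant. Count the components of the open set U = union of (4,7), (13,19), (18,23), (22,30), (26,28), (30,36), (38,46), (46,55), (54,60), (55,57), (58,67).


Sort and merge overlapping open intervals.
Merged: (4,7), (13,30), (30,36), (38,46), (46,67).
Number of components = 5

5


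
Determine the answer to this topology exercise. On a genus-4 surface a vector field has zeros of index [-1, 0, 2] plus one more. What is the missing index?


Poincare-Hopf: sum of indices = chi(M).
chi(Sigma_4) = 2 - 2*4 = -6.
Sum of known indices = 1.
x = chi - (sum known) = -6 - (1) = -7

-7


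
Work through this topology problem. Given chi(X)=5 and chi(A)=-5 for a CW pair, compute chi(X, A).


Relative Euler characteristic: chi(X, A) = chi(X) - chi(A).
= 5 - (-5) = 10

10


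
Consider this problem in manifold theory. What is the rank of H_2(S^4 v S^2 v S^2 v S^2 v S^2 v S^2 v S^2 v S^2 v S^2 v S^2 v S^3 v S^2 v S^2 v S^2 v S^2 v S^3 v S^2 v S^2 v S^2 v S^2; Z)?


For a wedge of spheres, H_k (k>0) is free on one generator per sphere of dimension k.
Spheres of dimension 2: count = 17.
b_2 = 17

17


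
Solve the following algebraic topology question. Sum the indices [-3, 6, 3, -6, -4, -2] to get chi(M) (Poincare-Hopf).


Poincare-Hopf: chi(M) = sum of indices of zeros.
chi = (-3) + (6) + (3) + (-6) + (-4) + (-2) = -6

-6


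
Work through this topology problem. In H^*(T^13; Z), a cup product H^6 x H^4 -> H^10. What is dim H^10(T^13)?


Cup product: H^p x H^q -> H^{p+q}; here p+q = 6+4 = 10.
rank H^k(T^n) = C(n,k).
C(13,10) = 286

286


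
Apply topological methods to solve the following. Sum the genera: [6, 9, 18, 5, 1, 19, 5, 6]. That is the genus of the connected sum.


Genus is additive under connected sum of orientable surfaces.
g = 6 + 9 + 18 + 5 + 1 + 19 + 5 + 6 = 69

69


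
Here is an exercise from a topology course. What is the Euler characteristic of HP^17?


HP^17 has one cell in each dimension 0, 4, ..., 4*17 (17+1 cells, all even-dim).
chi = 17 + 1 = 18

18


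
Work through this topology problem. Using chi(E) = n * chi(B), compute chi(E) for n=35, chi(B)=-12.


For a finite covering: chi(E) = (number of sheets) * chi(B).
chi(E) = 35 * (-12) = -420

-420


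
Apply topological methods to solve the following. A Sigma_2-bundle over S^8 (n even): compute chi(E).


chi(S^8) = 2 (n even), chi(Sigma_2) = 2 - 2*2 = -2.
chi(E) = 2 * (-2) = -4

-4


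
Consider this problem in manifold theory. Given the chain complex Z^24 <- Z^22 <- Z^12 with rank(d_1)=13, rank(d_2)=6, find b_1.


rank H_k = rank(ker d_k) - rank(im d_{k+1}).
rank(ker d_1) = rank(C_1) - rank(d_1) = 22 - 13 = 9.
rank(im d_{1+1}) = 6.
rank H_1 = 9 - 6 = 3

3


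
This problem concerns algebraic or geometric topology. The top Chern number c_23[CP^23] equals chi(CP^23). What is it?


For any closed oriented manifold, <e(TM),[M]> = chi(M).
chi(CP^23) = 23+1 = 24

24


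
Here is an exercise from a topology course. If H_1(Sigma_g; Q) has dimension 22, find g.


For a closed orientable surface: b_1 = 2g.
22 = 2g
g = 22 / 2 = 11

11


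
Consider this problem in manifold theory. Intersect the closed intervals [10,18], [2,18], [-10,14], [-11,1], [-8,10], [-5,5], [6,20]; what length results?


Intersection = [max(a_i), min(b_i)] = [10, 1].
Since 10 > 1, the intersection is empty.
Length = 0

0


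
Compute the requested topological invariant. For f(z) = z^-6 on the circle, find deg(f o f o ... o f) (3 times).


deg(f) = -6. Degree is multiplicative: deg(f^3) = (deg f)^3.
deg(f^3) = (-6)^3 = -216

-216


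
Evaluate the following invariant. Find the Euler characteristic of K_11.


K_11: V = 11, E = C(11,2) = 55.
chi = V - E = 11 - 55 = -44

-44


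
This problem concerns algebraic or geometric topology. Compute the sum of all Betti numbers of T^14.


b_k(T^14) = C(14,k), so the sum over k is sum_k C(14,k) = 2^14.
Total = 2^14 = 16384

16384


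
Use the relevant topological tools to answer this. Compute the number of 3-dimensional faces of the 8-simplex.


Delta^8 has 8+1 vertices. A 3-face is a choice of 3+1 vertices.
f_3 = C(8+1, 3+1) = C(9,4) = 126

126


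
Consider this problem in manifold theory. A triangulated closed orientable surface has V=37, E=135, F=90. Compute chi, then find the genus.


chi = V - E + F = 37 - 135 + 90 = -8
For orientable closed surface: chi = 2 - 2g, so g = (2 - chi)/2.
g = (2 - (-8)) / 2 = 10 / 2 = 5

5


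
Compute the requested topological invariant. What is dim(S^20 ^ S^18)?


S^m ^ S^n = S^{m+n}.
k = 20 + 18 = 38

38


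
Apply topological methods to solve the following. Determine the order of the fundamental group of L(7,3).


pi_1(L(p,q)) = Z/pZ for any q coprime to p.
|pi_1(L(7,3))| = 7

7


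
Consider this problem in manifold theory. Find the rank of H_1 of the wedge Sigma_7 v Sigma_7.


For a wedge: H_1(A v B) = H_1(A) + H_1(B).
b_1(Sigma_7) = 14, b_1(Sigma_7) = 14.
b_1 = 14 + 14 = 28

28


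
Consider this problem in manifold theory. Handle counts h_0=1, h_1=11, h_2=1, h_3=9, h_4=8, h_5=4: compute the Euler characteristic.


Handles of index k contribute (-1)^k to chi (same as CW cells).
chi = (1) + (-11) + (1) + (-9) + (8) + (-4) = -14

-14


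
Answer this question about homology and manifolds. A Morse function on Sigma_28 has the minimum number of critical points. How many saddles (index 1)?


A perfect Morse function has m_k = b_k.
For Sigma_28: b_0=1, b_1=2g=56, b_2=1.
Saddles m_1 = 2g = 56

56


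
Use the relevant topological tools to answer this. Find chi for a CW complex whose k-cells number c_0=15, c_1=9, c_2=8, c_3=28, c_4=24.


chi = sum_k (-1)^k c_k.
= (-1)^0*15 + (-1)^1*9 + (-1)^2*8 + (-1)^3*28 + (-1)^4*24
= (15) + (-9) + (8) + (-28) + (24)
= 10

10
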